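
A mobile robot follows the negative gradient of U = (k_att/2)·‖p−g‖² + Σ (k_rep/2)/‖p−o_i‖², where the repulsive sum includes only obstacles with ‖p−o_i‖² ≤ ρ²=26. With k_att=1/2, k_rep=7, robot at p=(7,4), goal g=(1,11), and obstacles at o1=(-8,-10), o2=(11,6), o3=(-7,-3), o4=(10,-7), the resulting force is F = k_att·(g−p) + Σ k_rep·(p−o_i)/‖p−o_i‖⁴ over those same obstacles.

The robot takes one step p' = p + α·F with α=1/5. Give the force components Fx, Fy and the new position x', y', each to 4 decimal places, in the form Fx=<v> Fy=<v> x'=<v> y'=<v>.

Fx=-3.0700 Fy=3.4650 x'=6.3860 y'=4.6930

F_att = 1/2·(g−p) = 1/2·(-6,7) = (-3.0000,3.5000)
o1: d²=421 > ρ²=26 → inactive
o2: d²=20 ≤ ρ²=26; F_rep = 7·(-4,-2)/20² = (-0.0700,-0.0350)
o3: d²=245 > ρ²=26 → inactive
o4: d²=130 > ρ²=26 → inactive
F = F_att + ΣF_rep = (-3.0700,3.4650)
p' = p + 1/5·F = (6.3860,4.6930)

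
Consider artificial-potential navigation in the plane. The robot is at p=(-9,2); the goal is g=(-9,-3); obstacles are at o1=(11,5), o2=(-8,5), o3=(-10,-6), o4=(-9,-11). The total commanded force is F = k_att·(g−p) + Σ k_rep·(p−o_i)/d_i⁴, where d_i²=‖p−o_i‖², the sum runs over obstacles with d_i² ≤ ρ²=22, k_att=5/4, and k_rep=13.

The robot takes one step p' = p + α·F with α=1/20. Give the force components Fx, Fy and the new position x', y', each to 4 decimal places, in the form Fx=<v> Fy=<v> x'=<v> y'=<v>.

Fx=-0.1300 Fy=-6.6400 x'=-9.0065 y'=1.6680

F_att = 5/4·(g−p) = 5/4·(0,-5) = (0.0000,-6.2500)
o1: d²=409 > ρ²=22 → inactive
o2: d²=10 ≤ ρ²=22; F_rep = 13·(-1,-3)/10² = (-0.1300,-0.3900)
o3: d²=65 > ρ²=22 → inactive
o4: d²=169 > ρ²=22 → inactive
F = F_att + ΣF_rep = (-0.1300,-6.6400)
p' = p + 1/20·F = (-9.0065,1.6680)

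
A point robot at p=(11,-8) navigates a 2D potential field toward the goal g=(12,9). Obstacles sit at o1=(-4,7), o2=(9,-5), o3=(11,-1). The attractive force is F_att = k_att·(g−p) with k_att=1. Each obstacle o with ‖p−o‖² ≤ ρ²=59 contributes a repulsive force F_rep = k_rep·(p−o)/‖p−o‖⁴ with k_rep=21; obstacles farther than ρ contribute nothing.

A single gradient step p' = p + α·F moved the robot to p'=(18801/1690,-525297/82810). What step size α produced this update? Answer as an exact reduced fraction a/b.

α = 1/10

F_att = 1·(g−p) = 1·(1,17) = (1.0000,17.0000)
o1: d²=450 > ρ²=59 → inactive
o2: d²=13 ≤ ρ²=59; F_rep = 21·(2,-3)/13² = (0.2485,-0.3728)
o3: d²=49 ≤ ρ²=59; F_rep = 21·(0,-7)/49² = (0.0000,-0.0612)
F = F_att + ΣF_rep = (1.2485,16.5660)
Δp = p'−p = (0.1249,1.6566); α = Δx/Fx = (211/1690) / (211/169) = 1/10
check: Δy/Fy = (137183/82810) / (137183/8281) = 1/10 ✓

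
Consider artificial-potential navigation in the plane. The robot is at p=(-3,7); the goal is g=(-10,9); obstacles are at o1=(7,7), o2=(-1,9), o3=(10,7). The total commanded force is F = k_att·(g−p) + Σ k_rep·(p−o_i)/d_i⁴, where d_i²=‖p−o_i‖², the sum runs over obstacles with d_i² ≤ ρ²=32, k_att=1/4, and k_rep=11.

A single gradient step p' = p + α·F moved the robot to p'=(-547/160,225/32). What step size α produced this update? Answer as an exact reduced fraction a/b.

F_att = 1/4·(g−p) = 1/4·(-7,2) = (-1.7500,0.5000)
o1: d²=100 > ρ²=32 → inactive
o2: d²=8 ≤ ρ²=32; F_rep = 11·(-2,-2)/8² = (-0.3438,-0.3438)
o3: d²=169 > ρ²=32 → inactive
F = F_att + ΣF_rep = (-2.0938,0.1562)
Δp = p'−p = (-0.4188,0.0312); α = Δx/Fx = (-67/160) / (-67/32) = 1/5
check: Δy/Fy = (1/32) / (5/32) = 1/5 ✓

α = 1/5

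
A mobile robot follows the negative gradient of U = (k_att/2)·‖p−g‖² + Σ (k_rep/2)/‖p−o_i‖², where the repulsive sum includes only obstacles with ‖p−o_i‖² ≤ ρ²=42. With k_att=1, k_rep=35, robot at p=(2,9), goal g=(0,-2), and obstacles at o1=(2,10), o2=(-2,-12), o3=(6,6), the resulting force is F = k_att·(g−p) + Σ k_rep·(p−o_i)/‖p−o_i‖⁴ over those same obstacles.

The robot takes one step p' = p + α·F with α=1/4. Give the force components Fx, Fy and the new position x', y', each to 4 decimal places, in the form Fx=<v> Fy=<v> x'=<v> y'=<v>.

F_att = 1·(g−p) = 1·(-2,-11) = (-2.0000,-11.0000)
o1: d²=1 ≤ ρ²=42; F_rep = 35·(0,-1)/1² = (0.0000,-35.0000)
o2: d²=457 > ρ²=42 → inactive
o3: d²=25 ≤ ρ²=42; F_rep = 35·(-4,3)/25² = (-0.2240,0.1680)
F = F_att + ΣF_rep = (-2.2240,-45.8320)
p' = p + 1/4·F = (1.4440,-2.4580)

Fx=-2.2240 Fy=-45.8320 x'=1.4440 y'=-2.4580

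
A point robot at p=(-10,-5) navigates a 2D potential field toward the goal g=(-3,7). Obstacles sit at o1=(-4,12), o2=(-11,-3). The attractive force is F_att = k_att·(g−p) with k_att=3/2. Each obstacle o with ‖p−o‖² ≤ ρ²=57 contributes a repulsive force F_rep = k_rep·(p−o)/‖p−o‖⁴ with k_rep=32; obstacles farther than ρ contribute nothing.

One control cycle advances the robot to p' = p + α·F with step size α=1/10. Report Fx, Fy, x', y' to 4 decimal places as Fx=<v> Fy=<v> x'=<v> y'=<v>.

F_att = 3/2·(g−p) = 3/2·(7,12) = (10.5000,18.0000)
o1: d²=325 > ρ²=57 → inactive
o2: d²=5 ≤ ρ²=57; F_rep = 32·(1,-2)/5² = (1.2800,-2.5600)
F = F_att + ΣF_rep = (11.7800,15.4400)
p' = p + 1/10·F = (-8.8220,-3.4560)

Fx=11.7800 Fy=15.4400 x'=-8.8220 y'=-3.4560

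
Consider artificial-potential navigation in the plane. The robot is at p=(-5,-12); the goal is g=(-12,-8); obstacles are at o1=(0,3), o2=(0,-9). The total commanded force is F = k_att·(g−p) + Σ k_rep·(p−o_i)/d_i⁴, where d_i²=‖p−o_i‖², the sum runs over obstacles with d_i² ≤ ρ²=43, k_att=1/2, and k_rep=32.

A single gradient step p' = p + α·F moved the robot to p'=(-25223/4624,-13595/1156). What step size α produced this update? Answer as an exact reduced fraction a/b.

α = 1/8

F_att = 1/2·(g−p) = 1/2·(-7,4) = (-3.5000,2.0000)
o1: d²=250 > ρ²=43 → inactive
o2: d²=34 ≤ ρ²=43; F_rep = 32·(-5,-3)/34² = (-0.1384,-0.0830)
F = F_att + ΣF_rep = (-3.6384,1.9170)
Δp = p'−p = (-0.4548,0.2396); α = Δx/Fx = (-2103/4624) / (-2103/578) = 1/8
check: Δy/Fy = (277/1156) / (554/289) = 1/8 ✓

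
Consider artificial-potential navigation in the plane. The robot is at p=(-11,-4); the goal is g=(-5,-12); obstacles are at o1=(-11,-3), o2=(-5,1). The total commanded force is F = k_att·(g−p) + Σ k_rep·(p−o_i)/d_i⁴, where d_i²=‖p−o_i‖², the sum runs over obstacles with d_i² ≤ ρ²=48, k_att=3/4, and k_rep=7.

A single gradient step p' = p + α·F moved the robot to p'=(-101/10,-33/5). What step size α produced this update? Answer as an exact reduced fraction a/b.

α = 1/5

F_att = 3/4·(g−p) = 3/4·(6,-8) = (4.5000,-6.0000)
o1: d²=1 ≤ ρ²=48; F_rep = 7·(0,-1)/1² = (0.0000,-7.0000)
o2: d²=61 > ρ²=48 → inactive
F = F_att + ΣF_rep = (4.5000,-13.0000)
Δp = p'−p = (0.9000,-2.6000); α = Δx/Fx = (9/10) / (9/2) = 1/5
check: Δy/Fy = (-13/5) / (-13) = 1/5 ✓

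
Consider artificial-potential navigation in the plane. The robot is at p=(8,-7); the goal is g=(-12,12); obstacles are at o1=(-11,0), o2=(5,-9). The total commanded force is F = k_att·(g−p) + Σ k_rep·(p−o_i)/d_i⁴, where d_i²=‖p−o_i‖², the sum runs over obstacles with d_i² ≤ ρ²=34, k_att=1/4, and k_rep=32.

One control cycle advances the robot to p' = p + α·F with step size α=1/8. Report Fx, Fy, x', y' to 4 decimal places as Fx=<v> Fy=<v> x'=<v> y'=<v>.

Fx=-4.4320 Fy=5.1287 x'=7.4460 y'=-6.3589

F_att = 1/4·(g−p) = 1/4·(-20,19) = (-5.0000,4.7500)
o1: d²=410 > ρ²=34 → inactive
o2: d²=13 ≤ ρ²=34; F_rep = 32·(3,2)/13² = (0.5680,0.3787)
F = F_att + ΣF_rep = (-4.4320,5.1287)
p' = p + 1/8·F = (7.4460,-6.3589)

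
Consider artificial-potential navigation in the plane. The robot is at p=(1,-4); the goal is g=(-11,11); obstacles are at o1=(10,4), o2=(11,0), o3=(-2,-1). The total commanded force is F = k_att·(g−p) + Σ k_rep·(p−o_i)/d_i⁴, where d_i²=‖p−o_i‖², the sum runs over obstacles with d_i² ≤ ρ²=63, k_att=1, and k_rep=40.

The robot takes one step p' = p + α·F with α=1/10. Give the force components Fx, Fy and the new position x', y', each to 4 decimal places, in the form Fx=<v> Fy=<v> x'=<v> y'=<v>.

F_att = 1·(g−p) = 1·(-12,15) = (-12.0000,15.0000)
o1: d²=145 > ρ²=63 → inactive
o2: d²=116 > ρ²=63 → inactive
o3: d²=18 ≤ ρ²=63; F_rep = 40·(3,-3)/18² = (0.3704,-0.3704)
F = F_att + ΣF_rep = (-11.6296,14.6296)
p' = p + 1/10·F = (-0.1630,-2.5370)

Fx=-11.6296 Fy=14.6296 x'=-0.1630 y'=-2.5370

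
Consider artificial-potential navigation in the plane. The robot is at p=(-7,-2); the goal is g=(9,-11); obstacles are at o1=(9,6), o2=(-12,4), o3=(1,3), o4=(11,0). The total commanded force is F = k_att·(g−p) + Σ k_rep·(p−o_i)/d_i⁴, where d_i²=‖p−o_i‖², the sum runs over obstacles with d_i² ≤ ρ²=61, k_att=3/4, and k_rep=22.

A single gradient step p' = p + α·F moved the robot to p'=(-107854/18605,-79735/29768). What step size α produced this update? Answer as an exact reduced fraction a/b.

F_att = 3/4·(g−p) = 3/4·(16,-9) = (12.0000,-6.7500)
o1: d²=320 > ρ²=61 → inactive
o2: d²=61 ≤ ρ²=61; F_rep = 22·(5,-6)/61² = (0.0296,-0.0355)
o3: d²=89 > ρ²=61 → inactive
o4: d²=328 > ρ²=61 → inactive
F = F_att + ΣF_rep = (12.0296,-6.7855)
Δp = p'−p = (1.2030,-0.6785); α = Δx/Fx = (22381/18605) / (44762/3721) = 1/10
check: Δy/Fy = (-20199/29768) / (-100995/14884) = 1/10 ✓

α = 1/10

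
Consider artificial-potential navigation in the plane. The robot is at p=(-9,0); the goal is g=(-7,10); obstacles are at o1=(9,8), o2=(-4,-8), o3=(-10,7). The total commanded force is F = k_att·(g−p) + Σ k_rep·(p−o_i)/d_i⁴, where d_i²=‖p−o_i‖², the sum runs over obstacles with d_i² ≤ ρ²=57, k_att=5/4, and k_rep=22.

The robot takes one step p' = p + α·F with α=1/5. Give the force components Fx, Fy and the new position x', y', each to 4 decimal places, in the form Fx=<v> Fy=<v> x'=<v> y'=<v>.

Fx=2.5088 Fy=12.4384 x'=-8.4982 y'=2.4877

F_att = 5/4·(g−p) = 5/4·(2,10) = (2.5000,12.5000)
o1: d²=388 > ρ²=57 → inactive
o2: d²=89 > ρ²=57 → inactive
o3: d²=50 ≤ ρ²=57; F_rep = 22·(1,-7)/50² = (0.0088,-0.0616)
F = F_att + ΣF_rep = (2.5088,12.4384)
p' = p + 1/5·F = (-8.4982,2.4877)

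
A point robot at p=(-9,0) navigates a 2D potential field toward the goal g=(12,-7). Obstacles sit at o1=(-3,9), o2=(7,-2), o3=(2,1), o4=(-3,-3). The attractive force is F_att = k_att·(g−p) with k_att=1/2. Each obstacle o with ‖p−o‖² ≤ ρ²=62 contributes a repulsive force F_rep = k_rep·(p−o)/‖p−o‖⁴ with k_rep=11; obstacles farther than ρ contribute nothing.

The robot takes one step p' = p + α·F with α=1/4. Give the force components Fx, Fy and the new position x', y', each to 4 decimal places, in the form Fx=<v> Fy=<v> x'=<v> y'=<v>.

Fx=10.4674 Fy=-3.4837 x'=-6.3831 y'=-0.8709

F_att = 1/2·(g−p) = 1/2·(21,-7) = (10.5000,-3.5000)
o1: d²=117 > ρ²=62 → inactive
o2: d²=260 > ρ²=62 → inactive
o3: d²=122 > ρ²=62 → inactive
o4: d²=45 ≤ ρ²=62; F_rep = 11·(-6,3)/45² = (-0.0326,0.0163)
F = F_att + ΣF_rep = (10.4674,-3.4837)
p' = p + 1/4·F = (-6.3831,-0.8709)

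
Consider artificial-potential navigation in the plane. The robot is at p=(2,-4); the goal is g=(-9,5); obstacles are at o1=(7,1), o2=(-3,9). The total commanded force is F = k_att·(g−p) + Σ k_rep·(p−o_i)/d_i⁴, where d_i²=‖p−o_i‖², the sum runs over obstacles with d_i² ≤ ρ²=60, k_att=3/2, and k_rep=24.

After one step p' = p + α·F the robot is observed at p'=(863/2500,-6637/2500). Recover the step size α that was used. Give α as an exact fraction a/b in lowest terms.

α = 1/10

F_att = 3/2·(g−p) = 3/2·(-11,9) = (-16.5000,13.5000)
o1: d²=50 ≤ ρ²=60; F_rep = 24·(-5,-5)/50² = (-0.0480,-0.0480)
o2: d²=194 > ρ²=60 → inactive
F = F_att + ΣF_rep = (-16.5480,13.4520)
Δp = p'−p = (-1.6548,1.3452); α = Δx/Fx = (-4137/2500) / (-4137/250) = 1/10
check: Δy/Fy = (3363/2500) / (3363/250) = 1/10 ✓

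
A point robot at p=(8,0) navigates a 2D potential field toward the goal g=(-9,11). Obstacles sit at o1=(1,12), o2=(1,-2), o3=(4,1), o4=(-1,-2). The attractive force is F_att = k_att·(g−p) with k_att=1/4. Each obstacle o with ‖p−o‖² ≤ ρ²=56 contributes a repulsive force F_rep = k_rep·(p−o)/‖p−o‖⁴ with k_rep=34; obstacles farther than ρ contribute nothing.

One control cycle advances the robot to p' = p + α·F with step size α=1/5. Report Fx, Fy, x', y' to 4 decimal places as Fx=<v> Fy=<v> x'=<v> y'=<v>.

Fx=-3.6947 Fy=2.6566 x'=7.2611 y'=0.5313

F_att = 1/4·(g−p) = 1/4·(-17,11) = (-4.2500,2.7500)
o1: d²=193 > ρ²=56 → inactive
o2: d²=53 ≤ ρ²=56; F_rep = 34·(7,2)/53² = (0.0847,0.0242)
o3: d²=17 ≤ ρ²=56; F_rep = 34·(4,-1)/17² = (0.4706,-0.1176)
o4: d²=85 > ρ²=56 → inactive
F = F_att + ΣF_rep = (-3.6947,2.6566)
p' = p + 1/5·F = (7.2611,0.5313)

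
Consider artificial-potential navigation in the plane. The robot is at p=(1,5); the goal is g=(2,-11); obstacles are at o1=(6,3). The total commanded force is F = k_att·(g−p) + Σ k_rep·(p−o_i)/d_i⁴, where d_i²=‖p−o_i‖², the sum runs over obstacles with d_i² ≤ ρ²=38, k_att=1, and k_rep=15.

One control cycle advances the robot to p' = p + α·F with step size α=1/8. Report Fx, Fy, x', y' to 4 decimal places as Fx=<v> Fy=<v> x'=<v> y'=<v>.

F_att = 1·(g−p) = 1·(1,-16) = (1.0000,-16.0000)
o1: d²=29 ≤ ρ²=38; F_rep = 15·(-5,2)/29² = (-0.0892,0.0357)
F = F_att + ΣF_rep = (0.9108,-15.9643)
p' = p + 1/8·F = (1.1139,3.0045)

Fx=0.9108 Fy=-15.9643 x'=1.1139 y'=3.0045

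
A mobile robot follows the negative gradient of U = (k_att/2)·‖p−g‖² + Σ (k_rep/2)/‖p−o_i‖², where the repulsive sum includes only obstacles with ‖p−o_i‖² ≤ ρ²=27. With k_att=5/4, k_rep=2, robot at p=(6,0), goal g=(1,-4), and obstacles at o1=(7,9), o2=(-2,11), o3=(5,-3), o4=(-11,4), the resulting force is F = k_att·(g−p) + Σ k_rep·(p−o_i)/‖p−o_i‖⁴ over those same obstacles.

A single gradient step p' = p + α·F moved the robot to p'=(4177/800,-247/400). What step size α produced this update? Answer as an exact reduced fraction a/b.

α = 1/8

F_att = 5/4·(g−p) = 5/4·(-5,-4) = (-6.2500,-5.0000)
o1: d²=82 > ρ²=27 → inactive
o2: d²=185 > ρ²=27 → inactive
o3: d²=10 ≤ ρ²=27; F_rep = 2·(1,3)/10² = (0.0200,0.0600)
o4: d²=305 > ρ²=27 → inactive
F = F_att + ΣF_rep = (-6.2300,-4.9400)
Δp = p'−p = (-0.7788,-0.6175); α = Δx/Fx = (-623/800) / (-623/100) = 1/8
check: Δy/Fy = (-247/400) / (-247/50) = 1/8 ✓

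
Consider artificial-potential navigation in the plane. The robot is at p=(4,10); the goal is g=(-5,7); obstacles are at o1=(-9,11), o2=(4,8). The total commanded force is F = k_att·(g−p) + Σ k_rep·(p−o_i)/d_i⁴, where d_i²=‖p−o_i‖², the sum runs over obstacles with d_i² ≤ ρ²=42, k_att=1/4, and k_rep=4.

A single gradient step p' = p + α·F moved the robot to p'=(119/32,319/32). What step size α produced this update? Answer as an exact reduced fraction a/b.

F_att = 1/4·(g−p) = 1/4·(-9,-3) = (-2.2500,-0.7500)
o1: d²=170 > ρ²=42 → inactive
o2: d²=4 ≤ ρ²=42; F_rep = 4·(0,2)/4² = (0.0000,0.5000)
F = F_att + ΣF_rep = (-2.2500,-0.2500)
Δp = p'−p = (-0.2812,-0.0312); α = Δx/Fx = (-9/32) / (-9/4) = 1/8
check: Δy/Fy = (-1/32) / (-1/4) = 1/8 ✓

α = 1/8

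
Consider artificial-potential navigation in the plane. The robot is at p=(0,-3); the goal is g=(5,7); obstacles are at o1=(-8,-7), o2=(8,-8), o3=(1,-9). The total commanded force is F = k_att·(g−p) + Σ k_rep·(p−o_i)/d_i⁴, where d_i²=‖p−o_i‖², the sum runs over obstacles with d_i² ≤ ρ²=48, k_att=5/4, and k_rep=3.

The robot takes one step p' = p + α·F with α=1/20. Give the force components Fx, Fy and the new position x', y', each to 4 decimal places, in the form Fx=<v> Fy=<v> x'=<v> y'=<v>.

F_att = 5/4·(g−p) = 5/4·(5,10) = (6.2500,12.5000)
o1: d²=80 > ρ²=48 → inactive
o2: d²=89 > ρ²=48 → inactive
o3: d²=37 ≤ ρ²=48; F_rep = 3·(-1,6)/37² = (-0.0022,0.0131)
F = F_att + ΣF_rep = (6.2478,12.5131)
p' = p + 1/20·F = (0.3124,-2.3743)

Fx=6.2478 Fy=12.5131 x'=0.3124 y'=-2.3743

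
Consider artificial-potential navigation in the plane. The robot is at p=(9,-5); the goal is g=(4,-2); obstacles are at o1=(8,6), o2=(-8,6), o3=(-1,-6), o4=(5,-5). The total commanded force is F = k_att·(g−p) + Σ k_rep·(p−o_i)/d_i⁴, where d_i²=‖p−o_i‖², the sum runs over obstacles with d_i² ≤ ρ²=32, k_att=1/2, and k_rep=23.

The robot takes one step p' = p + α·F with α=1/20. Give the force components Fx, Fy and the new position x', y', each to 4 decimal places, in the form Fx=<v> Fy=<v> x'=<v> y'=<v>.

F_att = 1/2·(g−p) = 1/2·(-5,3) = (-2.5000,1.5000)
o1: d²=122 > ρ²=32 → inactive
o2: d²=410 > ρ²=32 → inactive
o3: d²=101 > ρ²=32 → inactive
o4: d²=16 ≤ ρ²=32; F_rep = 23·(4,0)/16² = (0.3594,0.0000)
F = F_att + ΣF_rep = (-2.1406,1.5000)
p' = p + 1/20·F = (8.8930,-4.9250)

Fx=-2.1406 Fy=1.5000 x'=8.8930 y'=-4.9250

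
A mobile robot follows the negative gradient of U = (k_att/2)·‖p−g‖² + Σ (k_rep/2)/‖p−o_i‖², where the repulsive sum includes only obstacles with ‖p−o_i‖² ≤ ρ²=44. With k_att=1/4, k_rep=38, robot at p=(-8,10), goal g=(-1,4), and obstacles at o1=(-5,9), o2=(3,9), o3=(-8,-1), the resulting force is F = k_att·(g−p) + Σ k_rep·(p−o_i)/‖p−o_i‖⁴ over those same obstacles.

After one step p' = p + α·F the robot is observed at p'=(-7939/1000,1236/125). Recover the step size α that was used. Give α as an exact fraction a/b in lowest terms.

α = 1/10

F_att = 1/4·(g−p) = 1/4·(7,-6) = (1.7500,-1.5000)
o1: d²=10 ≤ ρ²=44; F_rep = 38·(-3,1)/10² = (-1.1400,0.3800)
o2: d²=122 > ρ²=44 → inactive
o3: d²=121 > ρ²=44 → inactive
F = F_att + ΣF_rep = (0.6100,-1.1200)
Δp = p'−p = (0.0610,-0.1120); α = Δx/Fx = (61/1000) / (61/100) = 1/10
check: Δy/Fy = (-14/125) / (-28/25) = 1/10 ✓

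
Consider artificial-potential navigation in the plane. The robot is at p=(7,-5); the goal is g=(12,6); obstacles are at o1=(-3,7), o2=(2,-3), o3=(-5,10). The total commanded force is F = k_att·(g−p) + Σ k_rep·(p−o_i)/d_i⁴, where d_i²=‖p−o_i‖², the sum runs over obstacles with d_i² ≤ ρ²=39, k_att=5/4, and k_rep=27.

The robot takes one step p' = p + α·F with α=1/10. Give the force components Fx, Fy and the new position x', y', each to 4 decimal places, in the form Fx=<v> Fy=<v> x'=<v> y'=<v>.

Fx=6.4105 Fy=13.6858 x'=7.6411 y'=-3.6314

F_att = 5/4·(g−p) = 5/4·(5,11) = (6.2500,13.7500)
o1: d²=244 > ρ²=39 → inactive
o2: d²=29 ≤ ρ²=39; F_rep = 27·(5,-2)/29² = (0.1605,-0.0642)
o3: d²=369 > ρ²=39 → inactive
F = F_att + ΣF_rep = (6.4105,13.6858)
p' = p + 1/10·F = (7.6411,-3.6314)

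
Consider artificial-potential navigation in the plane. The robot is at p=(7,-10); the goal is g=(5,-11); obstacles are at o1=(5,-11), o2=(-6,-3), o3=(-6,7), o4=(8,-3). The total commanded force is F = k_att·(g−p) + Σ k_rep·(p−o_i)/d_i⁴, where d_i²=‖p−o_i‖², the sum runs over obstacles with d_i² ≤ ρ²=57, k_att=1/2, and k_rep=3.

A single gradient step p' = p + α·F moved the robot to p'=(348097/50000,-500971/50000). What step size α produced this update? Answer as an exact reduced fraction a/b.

α = 1/20

F_att = 1/2·(g−p) = 1/2·(-2,-1) = (-1.0000,-0.5000)
o1: d²=5 ≤ ρ²=57; F_rep = 3·(2,1)/5² = (0.2400,0.1200)
o2: d²=218 > ρ²=57 → inactive
o3: d²=458 > ρ²=57 → inactive
o4: d²=50 ≤ ρ²=57; F_rep = 3·(-1,-7)/50² = (-0.0012,-0.0084)
F = F_att + ΣF_rep = (-0.7612,-0.3884)
Δp = p'−p = (-0.0381,-0.0194); α = Δx/Fx = (-1903/50000) / (-1903/2500) = 1/20
check: Δy/Fy = (-971/50000) / (-971/2500) = 1/20 ✓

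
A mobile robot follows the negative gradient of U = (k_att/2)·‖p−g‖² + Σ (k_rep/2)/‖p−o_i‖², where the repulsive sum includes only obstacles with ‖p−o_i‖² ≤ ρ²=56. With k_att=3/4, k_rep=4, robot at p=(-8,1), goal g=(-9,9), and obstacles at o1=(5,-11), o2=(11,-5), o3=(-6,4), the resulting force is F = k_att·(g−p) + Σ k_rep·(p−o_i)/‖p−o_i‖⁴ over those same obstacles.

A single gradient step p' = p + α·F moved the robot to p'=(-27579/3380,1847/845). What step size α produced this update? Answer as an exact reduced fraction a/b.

F_att = 3/4·(g−p) = 3/4·(-1,8) = (-0.7500,6.0000)
o1: d²=313 > ρ²=56 → inactive
o2: d²=397 > ρ²=56 → inactive
o3: d²=13 ≤ ρ²=56; F_rep = 4·(-2,-3)/13² = (-0.0473,-0.0710)
F = F_att + ΣF_rep = (-0.7973,5.9290)
Δp = p'−p = (-0.1595,1.1858); α = Δx/Fx = (-539/3380) / (-539/676) = 1/5
check: Δy/Fy = (1002/845) / (1002/169) = 1/5 ✓

α = 1/5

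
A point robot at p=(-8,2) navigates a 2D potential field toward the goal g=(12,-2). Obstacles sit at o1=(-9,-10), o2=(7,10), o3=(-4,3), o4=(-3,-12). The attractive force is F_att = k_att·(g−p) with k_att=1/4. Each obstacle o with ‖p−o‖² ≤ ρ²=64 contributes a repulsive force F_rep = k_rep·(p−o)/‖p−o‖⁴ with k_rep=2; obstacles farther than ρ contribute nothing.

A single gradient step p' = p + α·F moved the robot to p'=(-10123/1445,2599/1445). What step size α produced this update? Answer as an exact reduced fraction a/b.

α = 1/5

F_att = 1/4·(g−p) = 1/4·(20,-4) = (5.0000,-1.0000)
o1: d²=145 > ρ²=64 → inactive
o2: d²=289 > ρ²=64 → inactive
o3: d²=17 ≤ ρ²=64; F_rep = 2·(-4,-1)/17² = (-0.0277,-0.0069)
o4: d²=221 > ρ²=64 → inactive
F = F_att + ΣF_rep = (4.9723,-1.0069)
Δp = p'−p = (0.9945,-0.2014); α = Δx/Fx = (1437/1445) / (1437/289) = 1/5
check: Δy/Fy = (-291/1445) / (-291/289) = 1/5 ✓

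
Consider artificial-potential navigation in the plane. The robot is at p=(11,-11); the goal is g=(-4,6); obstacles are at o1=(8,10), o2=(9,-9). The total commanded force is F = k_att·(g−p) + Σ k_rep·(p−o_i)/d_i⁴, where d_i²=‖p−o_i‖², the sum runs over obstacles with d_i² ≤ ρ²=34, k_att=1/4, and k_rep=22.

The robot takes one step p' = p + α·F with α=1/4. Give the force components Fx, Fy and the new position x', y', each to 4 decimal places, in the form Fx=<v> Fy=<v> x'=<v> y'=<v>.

Fx=-3.0625 Fy=3.5625 x'=10.2344 y'=-10.1094

F_att = 1/4·(g−p) = 1/4·(-15,17) = (-3.7500,4.2500)
o1: d²=450 > ρ²=34 → inactive
o2: d²=8 ≤ ρ²=34; F_rep = 22·(2,-2)/8² = (0.6875,-0.6875)
F = F_att + ΣF_rep = (-3.0625,3.5625)
p' = p + 1/4·F = (10.2344,-10.1094)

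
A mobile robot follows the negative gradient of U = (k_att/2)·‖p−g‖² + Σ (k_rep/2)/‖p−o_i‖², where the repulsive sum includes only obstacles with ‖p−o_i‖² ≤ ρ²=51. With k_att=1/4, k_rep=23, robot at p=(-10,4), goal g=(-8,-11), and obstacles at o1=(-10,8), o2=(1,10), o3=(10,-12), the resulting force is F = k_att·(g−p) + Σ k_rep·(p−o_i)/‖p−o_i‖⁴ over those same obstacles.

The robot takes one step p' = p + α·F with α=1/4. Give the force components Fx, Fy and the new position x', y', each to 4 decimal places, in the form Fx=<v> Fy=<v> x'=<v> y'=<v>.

Fx=0.5000 Fy=-4.1094 x'=-9.8750 y'=2.9727

F_att = 1/4·(g−p) = 1/4·(2,-15) = (0.5000,-3.7500)
o1: d²=16 ≤ ρ²=51; F_rep = 23·(0,-4)/16² = (0.0000,-0.3594)
o2: d²=157 > ρ²=51 → inactive
o3: d²=656 > ρ²=51 → inactive
F = F_att + ΣF_rep = (0.5000,-4.1094)
p' = p + 1/4·F = (-9.8750,2.9727)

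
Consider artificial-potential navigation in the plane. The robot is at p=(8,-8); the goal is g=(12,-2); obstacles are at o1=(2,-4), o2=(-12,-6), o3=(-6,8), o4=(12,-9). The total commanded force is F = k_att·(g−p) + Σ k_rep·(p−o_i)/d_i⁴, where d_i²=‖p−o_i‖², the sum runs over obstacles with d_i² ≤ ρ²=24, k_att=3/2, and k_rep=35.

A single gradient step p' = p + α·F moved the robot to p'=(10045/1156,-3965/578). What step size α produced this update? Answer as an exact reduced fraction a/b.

F_att = 3/2·(g−p) = 3/2·(4,6) = (6.0000,9.0000)
o1: d²=52 > ρ²=24 → inactive
o2: d²=404 > ρ²=24 → inactive
o3: d²=452 > ρ²=24 → inactive
o4: d²=17 ≤ ρ²=24; F_rep = 35·(-4,1)/17² = (-0.4844,0.1211)
F = F_att + ΣF_rep = (5.5156,9.1211)
Δp = p'−p = (0.6894,1.1401); α = Δx/Fx = (797/1156) / (1594/289) = 1/8
check: Δy/Fy = (659/578) / (2636/289) = 1/8 ✓

α = 1/8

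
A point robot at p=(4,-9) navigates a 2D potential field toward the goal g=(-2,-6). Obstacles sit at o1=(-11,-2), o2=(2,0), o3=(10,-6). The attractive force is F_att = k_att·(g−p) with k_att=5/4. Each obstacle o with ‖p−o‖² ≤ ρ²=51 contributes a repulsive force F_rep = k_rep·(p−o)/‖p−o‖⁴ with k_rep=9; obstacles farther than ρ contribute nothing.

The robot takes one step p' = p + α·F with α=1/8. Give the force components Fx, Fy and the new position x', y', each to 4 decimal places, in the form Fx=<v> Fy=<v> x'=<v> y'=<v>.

F_att = 5/4·(g−p) = 5/4·(-6,3) = (-7.5000,3.7500)
o1: d²=274 > ρ²=51 → inactive
o2: d²=85 > ρ²=51 → inactive
o3: d²=45 ≤ ρ²=51; F_rep = 9·(-6,-3)/45² = (-0.0267,-0.0133)
F = F_att + ΣF_rep = (-7.5267,3.7367)
p' = p + 1/8·F = (3.0592,-8.5329)

Fx=-7.5267 Fy=3.7367 x'=3.0592 y'=-8.5329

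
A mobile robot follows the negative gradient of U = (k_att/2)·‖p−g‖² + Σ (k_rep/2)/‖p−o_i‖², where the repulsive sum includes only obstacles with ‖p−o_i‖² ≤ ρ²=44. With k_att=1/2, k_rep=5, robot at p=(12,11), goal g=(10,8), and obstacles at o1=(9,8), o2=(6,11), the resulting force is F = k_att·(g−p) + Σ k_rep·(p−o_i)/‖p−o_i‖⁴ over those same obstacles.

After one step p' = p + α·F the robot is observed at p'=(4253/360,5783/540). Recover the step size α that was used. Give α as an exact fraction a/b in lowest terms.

α = 1/5

F_att = 1/2·(g−p) = 1/2·(-2,-3) = (-1.0000,-1.5000)
o1: d²=18 ≤ ρ²=44; F_rep = 5·(3,3)/18² = (0.0463,0.0463)
o2: d²=36 ≤ ρ²=44; F_rep = 5·(6,0)/36² = (0.0231,0.0000)
F = F_att + ΣF_rep = (-0.9306,-1.4537)
Δp = p'−p = (-0.1861,-0.2907); α = Δx/Fx = (-67/360) / (-67/72) = 1/5
check: Δy/Fy = (-157/540) / (-157/108) = 1/5 ✓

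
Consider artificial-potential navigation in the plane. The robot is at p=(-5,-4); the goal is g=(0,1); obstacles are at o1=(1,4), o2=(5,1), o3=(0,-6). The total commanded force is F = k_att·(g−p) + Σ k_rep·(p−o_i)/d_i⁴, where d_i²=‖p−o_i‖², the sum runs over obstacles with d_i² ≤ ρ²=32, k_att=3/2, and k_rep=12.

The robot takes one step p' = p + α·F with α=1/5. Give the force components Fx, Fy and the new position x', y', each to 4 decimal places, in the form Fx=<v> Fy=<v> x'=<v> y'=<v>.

F_att = 3/2·(g−p) = 3/2·(5,5) = (7.5000,7.5000)
o1: d²=100 > ρ²=32 → inactive
o2: d²=125 > ρ²=32 → inactive
o3: d²=29 ≤ ρ²=32; F_rep = 12·(-5,2)/29² = (-0.0713,0.0285)
F = F_att + ΣF_rep = (7.4287,7.5285)
p' = p + 1/5·F = (-3.5143,-2.4943)

Fx=7.4287 Fy=7.5285 x'=-3.5143 y'=-2.4943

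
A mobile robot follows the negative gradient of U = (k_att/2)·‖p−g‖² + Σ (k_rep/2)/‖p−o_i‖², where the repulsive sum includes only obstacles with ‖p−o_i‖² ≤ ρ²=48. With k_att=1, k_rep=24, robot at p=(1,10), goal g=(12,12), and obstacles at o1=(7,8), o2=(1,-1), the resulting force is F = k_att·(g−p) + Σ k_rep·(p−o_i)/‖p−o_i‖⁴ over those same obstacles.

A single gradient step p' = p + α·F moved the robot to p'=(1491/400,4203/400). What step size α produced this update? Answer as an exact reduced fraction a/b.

α = 1/4

F_att = 1·(g−p) = 1·(11,2) = (11.0000,2.0000)
o1: d²=40 ≤ ρ²=48; F_rep = 24·(-6,2)/40² = (-0.0900,0.0300)
o2: d²=121 > ρ²=48 → inactive
F = F_att + ΣF_rep = (10.9100,2.0300)
Δp = p'−p = (2.7275,0.5075); α = Δx/Fx = (1091/400) / (1091/100) = 1/4
check: Δy/Fy = (203/400) / (203/100) = 1/4 ✓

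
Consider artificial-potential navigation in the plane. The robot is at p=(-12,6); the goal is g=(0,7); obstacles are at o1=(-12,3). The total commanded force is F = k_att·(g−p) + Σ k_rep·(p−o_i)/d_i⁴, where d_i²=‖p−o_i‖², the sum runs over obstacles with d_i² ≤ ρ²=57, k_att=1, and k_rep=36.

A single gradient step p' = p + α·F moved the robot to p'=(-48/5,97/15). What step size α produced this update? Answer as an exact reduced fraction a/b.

α = 1/5

F_att = 1·(g−p) = 1·(12,1) = (12.0000,1.0000)
o1: d²=9 ≤ ρ²=57; F_rep = 36·(0,3)/9² = (0.0000,1.3333)
F = F_att + ΣF_rep = (12.0000,2.3333)
Δp = p'−p = (2.4000,0.4667); α = Δx/Fx = (12/5) / (12) = 1/5
check: Δy/Fy = (7/15) / (7/3) = 1/5 ✓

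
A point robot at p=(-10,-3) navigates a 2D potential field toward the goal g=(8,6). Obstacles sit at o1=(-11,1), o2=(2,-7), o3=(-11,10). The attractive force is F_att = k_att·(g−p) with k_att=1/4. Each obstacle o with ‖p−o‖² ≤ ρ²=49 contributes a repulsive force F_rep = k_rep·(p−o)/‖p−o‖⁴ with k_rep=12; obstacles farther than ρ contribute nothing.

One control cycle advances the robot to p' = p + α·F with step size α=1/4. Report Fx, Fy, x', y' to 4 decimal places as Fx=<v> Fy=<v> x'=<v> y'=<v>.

Fx=4.5415 Fy=2.0839 x'=-8.8646 y'=-2.4790

F_att = 1/4·(g−p) = 1/4·(18,9) = (4.5000,2.2500)
o1: d²=17 ≤ ρ²=49; F_rep = 12·(1,-4)/17² = (0.0415,-0.1661)
o2: d²=160 > ρ²=49 → inactive
o3: d²=170 > ρ²=49 → inactive
F = F_att + ΣF_rep = (4.5415,2.0839)
p' = p + 1/4·F = (-8.8646,-2.4790)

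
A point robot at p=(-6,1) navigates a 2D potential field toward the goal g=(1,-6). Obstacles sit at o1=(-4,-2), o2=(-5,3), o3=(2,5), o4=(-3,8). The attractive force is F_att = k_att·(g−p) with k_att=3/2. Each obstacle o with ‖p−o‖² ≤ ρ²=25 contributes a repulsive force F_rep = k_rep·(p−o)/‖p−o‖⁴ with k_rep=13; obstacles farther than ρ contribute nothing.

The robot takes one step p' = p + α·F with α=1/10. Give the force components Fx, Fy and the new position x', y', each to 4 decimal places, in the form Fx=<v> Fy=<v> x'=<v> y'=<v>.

F_att = 3/2·(g−p) = 3/2·(7,-7) = (10.5000,-10.5000)
o1: d²=13 ≤ ρ²=25; F_rep = 13·(-2,3)/13² = (-0.1538,0.2308)
o2: d²=5 ≤ ρ²=25; F_rep = 13·(-1,-2)/5² = (-0.5200,-1.0400)
o3: d²=80 > ρ²=25 → inactive
o4: d²=58 > ρ²=25 → inactive
F = F_att + ΣF_rep = (9.8262,-11.3092)
p' = p + 1/10·F = (-5.0174,-0.1309)

Fx=9.8262 Fy=-11.3092 x'=-5.0174 y'=-0.1309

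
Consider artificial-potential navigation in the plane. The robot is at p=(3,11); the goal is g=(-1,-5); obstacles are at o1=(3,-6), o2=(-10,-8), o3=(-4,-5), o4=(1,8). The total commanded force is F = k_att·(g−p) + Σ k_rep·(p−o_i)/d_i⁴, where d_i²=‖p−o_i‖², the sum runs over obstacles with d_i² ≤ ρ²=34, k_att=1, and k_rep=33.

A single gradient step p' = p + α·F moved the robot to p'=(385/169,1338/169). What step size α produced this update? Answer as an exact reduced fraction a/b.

F_att = 1·(g−p) = 1·(-4,-16) = (-4.0000,-16.0000)
o1: d²=289 > ρ²=34 → inactive
o2: d²=530 > ρ²=34 → inactive
o3: d²=305 > ρ²=34 → inactive
o4: d²=13 ≤ ρ²=34; F_rep = 33·(2,3)/13² = (0.3905,0.5858)
F = F_att + ΣF_rep = (-3.6095,-15.4142)
Δp = p'−p = (-0.7219,-3.0828); α = Δx/Fx = (-122/169) / (-610/169) = 1/5
check: Δy/Fy = (-521/169) / (-2605/169) = 1/5 ✓

α = 1/5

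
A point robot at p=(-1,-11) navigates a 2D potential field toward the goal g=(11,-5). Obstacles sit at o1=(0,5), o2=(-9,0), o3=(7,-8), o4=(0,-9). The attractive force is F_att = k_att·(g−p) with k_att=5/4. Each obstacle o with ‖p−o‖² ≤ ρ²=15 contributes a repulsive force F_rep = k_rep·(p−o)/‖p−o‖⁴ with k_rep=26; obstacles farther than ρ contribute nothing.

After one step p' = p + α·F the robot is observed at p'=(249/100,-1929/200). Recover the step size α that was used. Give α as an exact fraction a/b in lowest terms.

F_att = 5/4·(g−p) = 5/4·(12,6) = (15.0000,7.5000)
o1: d²=257 > ρ²=15 → inactive
o2: d²=185 > ρ²=15 → inactive
o3: d²=73 > ρ²=15 → inactive
o4: d²=5 ≤ ρ²=15; F_rep = 26·(-1,-2)/5² = (-1.0400,-2.0800)
F = F_att + ΣF_rep = (13.9600,5.4200)
Δp = p'−p = (3.4900,1.3550); α = Δx/Fx = (349/100) / (349/25) = 1/4
check: Δy/Fy = (271/200) / (271/50) = 1/4 ✓

α = 1/4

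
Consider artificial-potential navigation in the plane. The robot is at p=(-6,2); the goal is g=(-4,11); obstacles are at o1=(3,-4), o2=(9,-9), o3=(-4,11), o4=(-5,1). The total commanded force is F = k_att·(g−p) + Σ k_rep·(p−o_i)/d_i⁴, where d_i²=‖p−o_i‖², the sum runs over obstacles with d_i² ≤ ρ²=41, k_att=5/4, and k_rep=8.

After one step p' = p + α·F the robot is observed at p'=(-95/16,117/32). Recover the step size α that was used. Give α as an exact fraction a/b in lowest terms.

F_att = 5/4·(g−p) = 5/4·(2,9) = (2.5000,11.2500)
o1: d²=117 > ρ²=41 → inactive
o2: d²=346 > ρ²=41 → inactive
o3: d²=85 > ρ²=41 → inactive
o4: d²=2 ≤ ρ²=41; F_rep = 8·(-1,1)/2² = (-2.0000,2.0000)
F = F_att + ΣF_rep = (0.5000,13.2500)
Δp = p'−p = (0.0625,1.6562); α = Δx/Fx = (1/16) / (1/2) = 1/8
check: Δy/Fy = (53/32) / (53/4) = 1/8 ✓

α = 1/8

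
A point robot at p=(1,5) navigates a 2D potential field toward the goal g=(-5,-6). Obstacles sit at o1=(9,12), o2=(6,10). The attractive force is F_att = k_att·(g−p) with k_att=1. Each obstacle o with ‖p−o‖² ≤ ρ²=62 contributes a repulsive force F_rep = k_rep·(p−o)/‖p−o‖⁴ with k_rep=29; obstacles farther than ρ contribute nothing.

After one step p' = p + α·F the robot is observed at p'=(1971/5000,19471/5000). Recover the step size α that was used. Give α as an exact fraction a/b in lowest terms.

α = 1/10

F_att = 1·(g−p) = 1·(-6,-11) = (-6.0000,-11.0000)
o1: d²=113 > ρ²=62 → inactive
o2: d²=50 ≤ ρ²=62; F_rep = 29·(-5,-5)/50² = (-0.0580,-0.0580)
F = F_att + ΣF_rep = (-6.0580,-11.0580)
Δp = p'−p = (-0.6058,-1.1058); α = Δx/Fx = (-3029/5000) / (-3029/500) = 1/10
check: Δy/Fy = (-5529/5000) / (-5529/500) = 1/10 ✓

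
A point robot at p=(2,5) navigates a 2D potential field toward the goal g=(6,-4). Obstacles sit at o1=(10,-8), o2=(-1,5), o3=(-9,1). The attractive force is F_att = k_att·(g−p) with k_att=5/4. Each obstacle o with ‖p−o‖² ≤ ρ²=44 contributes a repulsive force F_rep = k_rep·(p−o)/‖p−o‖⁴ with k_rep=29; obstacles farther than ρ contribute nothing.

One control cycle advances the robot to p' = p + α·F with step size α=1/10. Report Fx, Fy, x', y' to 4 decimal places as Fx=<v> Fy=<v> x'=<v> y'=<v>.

F_att = 5/4·(g−p) = 5/4·(4,-9) = (5.0000,-11.2500)
o1: d²=233 > ρ²=44 → inactive
o2: d²=9 ≤ ρ²=44; F_rep = 29·(3,0)/9² = (1.0741,0.0000)
o3: d²=137 > ρ²=44 → inactive
F = F_att + ΣF_rep = (6.0741,-11.2500)
p' = p + 1/10·F = (2.6074,3.8750)

Fx=6.0741 Fy=-11.2500 x'=2.6074 y'=3.8750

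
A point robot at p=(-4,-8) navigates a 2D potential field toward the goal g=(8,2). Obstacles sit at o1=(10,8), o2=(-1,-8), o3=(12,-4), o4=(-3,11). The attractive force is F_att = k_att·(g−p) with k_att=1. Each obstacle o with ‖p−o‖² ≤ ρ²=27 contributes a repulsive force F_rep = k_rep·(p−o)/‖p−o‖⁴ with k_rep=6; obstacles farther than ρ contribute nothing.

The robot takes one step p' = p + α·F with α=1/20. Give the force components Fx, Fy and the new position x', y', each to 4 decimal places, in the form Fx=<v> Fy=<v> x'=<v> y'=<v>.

Fx=11.7778 Fy=10.0000 x'=-3.4111 y'=-7.5000

F_att = 1·(g−p) = 1·(12,10) = (12.0000,10.0000)
o1: d²=452 > ρ²=27 → inactive
o2: d²=9 ≤ ρ²=27; F_rep = 6·(-3,0)/9² = (-0.2222,0.0000)
o3: d²=272 > ρ²=27 → inactive
o4: d²=362 > ρ²=27 → inactive
F = F_att + ΣF_rep = (11.7778,10.0000)
p' = p + 1/20·F = (-3.4111,-7.5000)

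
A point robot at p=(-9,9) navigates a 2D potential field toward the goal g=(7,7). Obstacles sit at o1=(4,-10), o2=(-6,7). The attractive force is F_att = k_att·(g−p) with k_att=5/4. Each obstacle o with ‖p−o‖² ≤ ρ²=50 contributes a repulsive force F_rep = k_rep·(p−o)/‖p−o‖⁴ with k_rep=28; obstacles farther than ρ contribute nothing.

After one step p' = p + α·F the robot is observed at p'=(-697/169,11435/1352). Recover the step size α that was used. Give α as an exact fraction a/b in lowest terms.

F_att = 5/4·(g−p) = 5/4·(16,-2) = (20.0000,-2.5000)
o1: d²=530 > ρ²=50 → inactive
o2: d²=13 ≤ ρ²=50; F_rep = 28·(-3,2)/13² = (-0.4970,0.3314)
F = F_att + ΣF_rep = (19.5030,-2.1686)
Δp = p'−p = (4.8757,-0.5422); α = Δx/Fx = (824/169) / (3296/169) = 1/4
check: Δy/Fy = (-733/1352) / (-733/338) = 1/4 ✓

α = 1/4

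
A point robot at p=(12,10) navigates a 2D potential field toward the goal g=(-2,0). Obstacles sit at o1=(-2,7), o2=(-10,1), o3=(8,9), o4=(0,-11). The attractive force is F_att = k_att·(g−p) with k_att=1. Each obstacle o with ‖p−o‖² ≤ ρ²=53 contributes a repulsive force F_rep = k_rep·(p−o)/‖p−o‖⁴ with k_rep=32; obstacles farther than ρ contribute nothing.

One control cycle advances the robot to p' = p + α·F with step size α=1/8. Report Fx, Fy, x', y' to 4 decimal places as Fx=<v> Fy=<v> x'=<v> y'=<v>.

Fx=-13.5571 Fy=-9.8893 x'=10.3054 y'=8.7638

F_att = 1·(g−p) = 1·(-14,-10) = (-14.0000,-10.0000)
o1: d²=205 > ρ²=53 → inactive
o2: d²=565 > ρ²=53 → inactive
o3: d²=17 ≤ ρ²=53; F_rep = 32·(4,1)/17² = (0.4429,0.1107)
o4: d²=585 > ρ²=53 → inactive
F = F_att + ΣF_rep = (-13.5571,-9.8893)
p' = p + 1/8·F = (10.3054,8.7638)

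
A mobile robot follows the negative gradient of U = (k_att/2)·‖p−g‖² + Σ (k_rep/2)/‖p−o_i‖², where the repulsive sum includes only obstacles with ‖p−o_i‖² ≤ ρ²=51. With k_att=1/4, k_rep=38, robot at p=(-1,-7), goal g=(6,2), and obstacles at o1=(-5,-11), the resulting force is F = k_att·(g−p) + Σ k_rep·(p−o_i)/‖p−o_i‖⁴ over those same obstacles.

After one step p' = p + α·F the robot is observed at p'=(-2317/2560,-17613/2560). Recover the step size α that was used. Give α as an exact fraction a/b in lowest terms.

α = 1/20

F_att = 1/4·(g−p) = 1/4·(7,9) = (1.7500,2.2500)
o1: d²=32 ≤ ρ²=51; F_rep = 38·(4,4)/32² = (0.1484,0.1484)
F = F_att + ΣF_rep = (1.8984,2.3984)
Δp = p'−p = (0.0949,0.1199); α = Δx/Fx = (243/2560) / (243/128) = 1/20
check: Δy/Fy = (307/2560) / (307/128) = 1/20 ✓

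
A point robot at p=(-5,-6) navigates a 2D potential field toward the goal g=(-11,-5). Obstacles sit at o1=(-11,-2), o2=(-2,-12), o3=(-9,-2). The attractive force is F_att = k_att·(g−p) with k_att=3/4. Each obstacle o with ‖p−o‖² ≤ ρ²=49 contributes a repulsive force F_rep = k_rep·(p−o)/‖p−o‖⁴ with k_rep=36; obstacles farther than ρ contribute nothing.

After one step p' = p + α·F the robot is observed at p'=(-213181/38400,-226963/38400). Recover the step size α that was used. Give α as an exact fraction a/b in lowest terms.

α = 1/8

F_att = 3/4·(g−p) = 3/4·(-6,1) = (-4.5000,0.7500)
o1: d²=52 > ρ²=49 → inactive
o2: d²=45 ≤ ρ²=49; F_rep = 36·(-3,6)/45² = (-0.0533,0.1067)
o3: d²=32 ≤ ρ²=49; F_rep = 36·(4,-4)/32² = (0.1406,-0.1406)
F = F_att + ΣF_rep = (-4.4127,0.7160)
Δp = p'−p = (-0.5516,0.0895); α = Δx/Fx = (-21181/38400) / (-21181/4800) = 1/8
check: Δy/Fy = (3437/38400) / (3437/4800) = 1/8 ✓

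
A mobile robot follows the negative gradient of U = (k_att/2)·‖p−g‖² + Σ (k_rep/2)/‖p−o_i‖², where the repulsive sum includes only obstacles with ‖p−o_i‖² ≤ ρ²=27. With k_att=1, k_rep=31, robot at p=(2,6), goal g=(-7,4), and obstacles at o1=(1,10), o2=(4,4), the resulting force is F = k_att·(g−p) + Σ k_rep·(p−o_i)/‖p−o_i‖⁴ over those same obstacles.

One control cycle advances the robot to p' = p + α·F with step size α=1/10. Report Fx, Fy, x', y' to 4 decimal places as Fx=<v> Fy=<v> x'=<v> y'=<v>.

F_att = 1·(g−p) = 1·(-9,-2) = (-9.0000,-2.0000)
o1: d²=17 ≤ ρ²=27; F_rep = 31·(1,-4)/17² = (0.1073,-0.4291)
o2: d²=8 ≤ ρ²=27; F_rep = 31·(-2,2)/8² = (-0.9688,0.9688)
F = F_att + ΣF_rep = (-9.8615,-1.4603)
p' = p + 1/10·F = (1.0139,5.8540)

Fx=-9.8615 Fy=-1.4603 x'=1.0139 y'=5.8540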